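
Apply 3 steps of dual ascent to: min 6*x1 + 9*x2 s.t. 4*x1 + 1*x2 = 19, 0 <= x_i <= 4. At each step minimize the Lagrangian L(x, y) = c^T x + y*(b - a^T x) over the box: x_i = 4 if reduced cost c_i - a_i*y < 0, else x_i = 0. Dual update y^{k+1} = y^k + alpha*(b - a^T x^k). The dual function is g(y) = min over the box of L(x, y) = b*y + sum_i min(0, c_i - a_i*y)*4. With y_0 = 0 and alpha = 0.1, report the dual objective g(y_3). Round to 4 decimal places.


Dual ascent for LP: min 6*x1 + 9*x2, 4*x1 + 1*x2 = 19, 0 <= x_i <= 4
Step 1: y^k = 0.0, reduced costs: (6.0, 9.0)
  x^k = (0.0, 0.0), subgradient = b - a^T x = 19.0
  y^{k+1} = 0.0 + 0.1*19.0 = 1.9
Step 2: y^k = 1.9, reduced costs: (-1.6, 7.1)
  x^k = (4.0, 0.0), subgradient = b - a^T x = 3.0
  y^{k+1} = 1.9 + 0.1*3.0 = 2.2
Step 3: y^k = 2.2, reduced costs: (-2.8, 6.8)
  x^k = (4.0, 0.0), subgradient = b - a^T x = 3.0
  y^{k+1} = 2.2 + 0.1*3.0 = 2.5
Dual objective at y_3 = 2.5: reduced costs (-4.0, 6.5), box minimizer x = (4.0, 0.0)
g(y_3) = b*y + (c1 - a1*y)*x1 + (c2 - a2*y)*x2 = 19*2.5 + (-4.0)*4.0 + 6.5*0.0 = 47.5 - 16.0 + 0.0 = 31.5


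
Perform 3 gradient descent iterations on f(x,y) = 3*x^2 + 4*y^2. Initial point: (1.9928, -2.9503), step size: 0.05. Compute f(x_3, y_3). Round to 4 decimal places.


Gradient descent on f(x,y) = 3*x^2 + 4*y^2.
Starting point: (1.9928, -2.9503), alpha = 0.05
Step 1: grad_x = 2*3*1.9928 = 11.9568, grad_y = 2*4*-2.9503 = -23.6024
  x_1 = 1.9928 - 0.05*11.9568 = 1.395
  y_1 = -2.9503 - 0.05*-23.6024 = -1.7702
Step 2: grad_x = 2*3*1.395 = 8.3698, grad_y = 2*4*-1.7702 = -14.1614
  x_2 = 1.395 - 0.05*8.3698 = 0.9765
  y_2 = -1.7702 - 0.05*-14.1614 = -1.0621
Step 3: grad_x = 2*3*0.9765 = 5.8588, grad_y = 2*4*-1.0621 = -8.4969
  x_3 = 0.9765 - 0.05*5.8588 = 0.6835
  y_3 = -1.0621 - 0.05*-8.4969 = -0.6373
f(0.6835, -0.6373) = 3*0.6835^2 + 4*(-0.6373)^2 = 3.0261


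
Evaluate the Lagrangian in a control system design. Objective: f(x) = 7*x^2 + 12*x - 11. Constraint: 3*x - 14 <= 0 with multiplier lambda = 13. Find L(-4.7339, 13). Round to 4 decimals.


Step 1: Evaluate f(x).
f(-4.7339) = 7*(-4.7339)^2 + 12*(-4.7339) - 11 = 89.0619
Step 2: Evaluate g(x).
g(-4.7339) = 3*-4.7339 - 14 = -28.2017
Step 3: Compute Lagrangian.
L = 89.0619 + 13*-28.2017 = -277.5602


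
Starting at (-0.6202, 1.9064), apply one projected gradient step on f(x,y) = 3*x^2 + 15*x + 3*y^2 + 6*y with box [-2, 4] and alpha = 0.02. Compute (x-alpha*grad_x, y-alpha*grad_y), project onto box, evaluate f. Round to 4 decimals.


Step 1: Compute gradient at (-0.6202, 1.9064).
grad_x = 2*3*-0.6202 + 15 = 11.2788
grad_y = 2*3*1.9064 + 6 = 17.4384
Step 2: Gradient step.
x_raw = -0.6202 - 0.02*11.2788 = -0.8458
y_raw = 1.9064 - 0.02*17.4384 = 1.5576
Step 3: Project onto [-2, 4].
x_proj = clip(-0.8458) = -0.8458
y_proj = clip(1.5576) = 1.5576
Step 4: Evaluate f.
f(-0.8458, 1.5576) = 6.0838


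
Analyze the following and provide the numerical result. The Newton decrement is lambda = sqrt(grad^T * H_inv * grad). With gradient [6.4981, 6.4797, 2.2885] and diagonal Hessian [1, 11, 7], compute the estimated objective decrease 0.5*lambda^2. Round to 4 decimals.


Step 1: H is diagonal, so H^(-1) * g = [6.4981, 0.5891, 0.3269].
Step 2: g^T H^(-1) g = sum_i g_i^2 / H_ii
  = (6.4981)^2/1 + (6.4797)^2/11 + (2.2885)^2/7
  = 42.2253 + 3.817 + 0.7482 = 46.7904
Step 3: Objective decrease = 0.5 * g^T H^(-1) g = 23.3952


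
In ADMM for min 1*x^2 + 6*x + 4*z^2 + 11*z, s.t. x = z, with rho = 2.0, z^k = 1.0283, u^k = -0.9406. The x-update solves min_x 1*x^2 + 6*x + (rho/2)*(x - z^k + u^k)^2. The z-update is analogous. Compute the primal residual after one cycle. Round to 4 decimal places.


ADMM iteration with rho = 2.0, z^k = 1.0283, u^k = -0.9406
Step 1: x-update.
Minimize 1*x^2 + 6*x + (2.0/2)*(x - 1.0283 - 0.9406)^2
FOC: (2*1 + 2.0)*x = -6 + 2.0*(1.0283 + 0.9406)
x^{k+1} = -0.5156
Step 2: z-update.
Minimize 4*z^2 + 11*z + (2.0/2)*(-0.5156 - z - 0.9406)^2
FOC: (2*4 + 2.0)*z = -11 + 2.0*(-0.5156 - 0.9406)
z^{k+1} = -1.3912
Step 3: u-update.
u^{k+1} = -0.9406 - 0.5156 + 1.3912 = -0.0649
Step 4: Primal residual = |-0.5156 + 1.3912| = 0.8757


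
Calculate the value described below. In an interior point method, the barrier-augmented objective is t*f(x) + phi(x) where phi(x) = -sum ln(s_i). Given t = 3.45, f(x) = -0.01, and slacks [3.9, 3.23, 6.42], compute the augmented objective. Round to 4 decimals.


Step 1: Compute log-barrier.
ln values: [1.361, 1.1725, 1.8594]
phi = -(1.361 + 1.1725 + 1.8594) = -4.3929
Step 2: Compute augmented objective.
t*f(x) = 3.45*-0.01 = -0.0345
Total = -0.0345 - 4.3929 = -4.4274


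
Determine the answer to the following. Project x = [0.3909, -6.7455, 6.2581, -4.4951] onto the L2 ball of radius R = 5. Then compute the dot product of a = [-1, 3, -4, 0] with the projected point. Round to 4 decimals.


Step 1: Compute ||x|| (intermediates to 6 decimals).
||x|| = sqrt(0.3909^2 + (-6.7455)^2 + 6.2581^2 + (-4.4951)^2) = 10.248137
Step 2: Project.
Since ||x|| > R, scale = R/||x|| = 5/10.248137 = 0.487894, proj(x) = scale * x
proj(x) = [0.190718, -3.291089, 3.053289, -2.193132]
Step 3: Dot product.
a^T * proj(x) = -1*0.190718 + 3*(-3.291089) - 4*3.053289 + 0*(-2.193132) = -22.2771


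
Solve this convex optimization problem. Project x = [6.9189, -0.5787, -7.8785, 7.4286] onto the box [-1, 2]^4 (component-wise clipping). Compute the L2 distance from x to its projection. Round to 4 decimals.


Project each component onto [-1, 2].
clip(6.9189) = 2.0, clip(-0.5787) = -0.5787, clip(-7.8785) = -1.0, clip(7.4286) = 2.0
Projection = [2.0, -0.5787, -1.0, 2.0]
Squared diffs: [24.1956, 0.0, 47.3138, 29.4697]
Distance = sqrt(100.9791) = 10.0488


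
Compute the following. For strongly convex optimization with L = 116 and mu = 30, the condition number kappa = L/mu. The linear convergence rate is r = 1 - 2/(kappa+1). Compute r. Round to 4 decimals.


Step 1: Compute the condition number.
kappa = L/mu = 116/30 = 3.8667
Step 2: Compute the convergence rate.
r = 1 - 2/(kappa + 1) = 1 - 2*mu/(L + mu) = (L - mu)/(L + mu) = 86/146 = 0.589


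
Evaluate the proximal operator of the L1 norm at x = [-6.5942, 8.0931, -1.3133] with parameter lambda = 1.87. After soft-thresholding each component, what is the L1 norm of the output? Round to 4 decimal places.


Soft-thresholding with lambda = 1.87:
prox(-6.5942) = sign(-6.5942)*max(|-6.5942| - 1.87, 0) = -4.7242
prox(8.0931) = sign(8.0931)*max(|8.0931| - 1.87, 0) = 6.2231
prox(-1.3133) = sign(-1.3133)*max(|-1.3133| - 1.87, 0) = 0.0
prox(x) = [-4.7242, 6.2231, 0.0]
||prox(x)||_1 = 4.7242 + 6.2231 + 0.0 = 10.9473


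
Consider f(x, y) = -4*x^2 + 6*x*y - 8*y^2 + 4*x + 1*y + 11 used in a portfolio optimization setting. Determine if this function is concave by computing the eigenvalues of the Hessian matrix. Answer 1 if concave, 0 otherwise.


The Hessian of f(x,y) = -4*x^2 + 6*x*y - 8*y^2 + 4*x + 1*y + 11 is:
H = [[-8, 6], [6, -16]]
Trace = -8 - 16 = -24
Determinant = -8*-16 - (6)^2 = 92
Discriminant = (-24)^2 - 4*92 = 208.0
Eigenvalues: lambda_1 = -19.2111, lambda_2 = -4.7889
The function is concave.

1


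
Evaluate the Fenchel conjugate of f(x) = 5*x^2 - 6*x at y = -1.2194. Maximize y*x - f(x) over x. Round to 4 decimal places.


f*(y) = sup_x {y*x - a*x^2 - b*x} = sup_x {(y-b)*x - a*x^2}
FOC: (y - b) - 2a*x = 0 => x* = (y - b)/(2a)
x* = (-1.2194 + 6)/(2*5) = 0.4781
f*(-1.2194) = (y-b)^2/(4a) = (-1.2194 + 6)^2/(4*5)
= 22.8541/20 = 1.1427


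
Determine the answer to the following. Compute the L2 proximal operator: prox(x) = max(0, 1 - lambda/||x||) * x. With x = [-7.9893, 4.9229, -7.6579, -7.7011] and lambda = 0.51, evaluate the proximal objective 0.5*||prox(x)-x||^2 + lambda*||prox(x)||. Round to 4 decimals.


Step 1: Compute ||x||.
||x|| = 14.3532
Step 2: Compute scaling factor.
scale = max(0, 1 - 0.51/14.3532) = 0.9645
Step 3: prox(x) = [-7.7054, 4.748, -7.3858, -7.4275]
||prox(x)|| = 13.8432
Step 4: Proximal objective.
0.5*||prox-x||^2 = 0.1301
lambda*||prox|| = 7.06
Total = 7.1901


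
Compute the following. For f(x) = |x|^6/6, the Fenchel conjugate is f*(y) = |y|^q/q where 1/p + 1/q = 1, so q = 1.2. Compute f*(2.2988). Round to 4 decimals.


The conjugate exponent q satisfies 1/p + 1/q = 1.
p = 6, so q = 6/(6 - 1) = 1.2
|y|^q = 2.2988^1.2 = 2.7152
f*(2.2988) = 2.7152 / 1.2 = 2.2627


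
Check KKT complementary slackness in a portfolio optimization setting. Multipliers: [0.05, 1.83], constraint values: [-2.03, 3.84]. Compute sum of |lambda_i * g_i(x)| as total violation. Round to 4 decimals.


KKT complementary slackness check:
lambda_1 * g_1 = 0.05 * -2.03 = -0.1015
lambda_2 * g_2 = 1.83 * 3.84 = 7.0272
Total violation = 0.1015 + 7.0272 = 7.1287


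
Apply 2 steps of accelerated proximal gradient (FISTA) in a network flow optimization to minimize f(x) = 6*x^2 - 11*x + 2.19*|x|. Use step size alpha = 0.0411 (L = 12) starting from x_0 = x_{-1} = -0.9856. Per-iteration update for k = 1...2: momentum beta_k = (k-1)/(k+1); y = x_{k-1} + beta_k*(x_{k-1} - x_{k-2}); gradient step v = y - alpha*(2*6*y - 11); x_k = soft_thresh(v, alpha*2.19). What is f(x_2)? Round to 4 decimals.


FISTA on f(x) = 6*x^2 - 11*x + 2.19*|x|
L = 12, alpha = 0.0411
Iteration 1: beta = 0.0, y = -0.9856 + 0.0*(-0.9856 + 0.9856) = -0.9856
  grad(y) = -22.8272, v = y - alpha*grad = -0.0474
  prox(v) = soft_thresh(-0.0474, 0.09) = 0.0
Iteration 2: beta = 0.3333, y = 0.0 + 0.3333*(0.0 + 0.9856) = 0.3285
  grad(y) = -7.0576, v = y - alpha*grad = 0.6186
  prox(v) = soft_thresh(0.6186, 0.09) = 0.5286
f(x_2) = 6*0.5286^2 - 11*0.5286 + 2.19*|0.5286| = -2.9804


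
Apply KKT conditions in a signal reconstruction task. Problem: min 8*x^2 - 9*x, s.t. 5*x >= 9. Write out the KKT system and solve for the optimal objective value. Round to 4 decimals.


Step 1: Try lambda = 0 (constraint inactive).
x_unc = 9/(2*8) = 0.5625
Check: 5*0.5625 = 2.8125 < 9 -- violated!
Step 2: Constraint must be active: 5*x = 9
x* = 9/5 = 1.8
lambda = (2*8*1.8 - 9)/5 = 3.96
Step 3: Compute optimal value.
f(x*) = 8*1.8^2 - 9*1.8 = 9.72


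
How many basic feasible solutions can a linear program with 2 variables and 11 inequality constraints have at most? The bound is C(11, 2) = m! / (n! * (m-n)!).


Each vertex corresponds to some choice of n active constraints out of m, so the number of vertices is at most C(m, n) = m! / (n!(m-n)!).
m = 11, n = 2
Numerator: 11 * 10
Denominator: 2! = 2
C(11, 2) = 55


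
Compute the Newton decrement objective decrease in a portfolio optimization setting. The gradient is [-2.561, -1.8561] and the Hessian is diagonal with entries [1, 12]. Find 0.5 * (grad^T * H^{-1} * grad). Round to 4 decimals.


Step 1: H is diagonal, so H^(-1) * g = [-2.561, -0.1547].
Step 2: g^T H^(-1) g = sum_i g_i^2 / H_ii
  = (-2.561)^2/1 + (-1.8561)^2/12
  = 6.5587 + 0.2871 = 6.8458
Step 3: Objective decrease = 0.5 * g^T H^(-1) g = 3.4229


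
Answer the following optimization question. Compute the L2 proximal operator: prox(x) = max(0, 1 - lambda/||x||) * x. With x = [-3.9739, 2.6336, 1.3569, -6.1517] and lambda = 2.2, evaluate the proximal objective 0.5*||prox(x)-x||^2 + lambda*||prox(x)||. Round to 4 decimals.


Step 1: Compute ||x||.
||x|| = 7.9001
Step 2: Compute scaling factor.
scale = max(0, 1 - 2.2/7.9001) = 0.7215
Step 3: prox(x) = [-2.8673, 1.9002, 0.979, -4.4386]
||prox(x)|| = 5.7001
Step 4: Proximal objective.
0.5*||prox-x||^2 = 2.42
lambda*||prox|| = 12.5402
Total = 14.9603


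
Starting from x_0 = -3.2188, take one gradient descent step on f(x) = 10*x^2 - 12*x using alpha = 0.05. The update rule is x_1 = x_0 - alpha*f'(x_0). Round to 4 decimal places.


We compute the gradient at x_0 and apply the update.
f'(x) = 20*x - 12
f'(-3.2188) = 20*-3.2188 - 12 = -76.376
x_1 = -3.2188 - 0.05*-76.376 = 0.6


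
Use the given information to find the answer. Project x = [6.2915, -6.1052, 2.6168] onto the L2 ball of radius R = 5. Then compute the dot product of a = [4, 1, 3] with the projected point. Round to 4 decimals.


Step 1: Compute ||x|| (intermediates to 6 decimals).
||x|| = sqrt(6.2915^2 + (-6.1052)^2 + 2.6168^2) = 9.148993
Step 2: Project.
Since ||x|| > R, scale = R/||x|| = 5/9.148993 = 0.546508, proj(x) = scale * x
proj(x) = [3.438355, -3.336541, 1.430102]
Step 3: Dot product.
a^T * proj(x) = 4*3.438355 + 1*(-3.336541) + 3*1.430102 = 14.7072


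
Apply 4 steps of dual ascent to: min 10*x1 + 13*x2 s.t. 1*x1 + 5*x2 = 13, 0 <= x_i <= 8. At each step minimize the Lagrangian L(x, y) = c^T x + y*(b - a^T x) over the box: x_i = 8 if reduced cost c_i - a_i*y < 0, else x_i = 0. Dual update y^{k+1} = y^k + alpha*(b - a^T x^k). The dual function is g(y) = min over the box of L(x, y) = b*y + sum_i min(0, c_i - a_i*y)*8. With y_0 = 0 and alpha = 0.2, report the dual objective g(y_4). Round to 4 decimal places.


Dual ascent for LP: min 10*x1 + 13*x2, 1*x1 + 5*x2 = 13, 0 <= x_i <= 8
Step 1: y^k = 0.0, reduced costs: (10.0, 13.0)
  x^k = (0.0, 0.0), subgradient = b - a^T x = 13.0
  y^{k+1} = 0.0 + 0.2*13.0 = 2.6
Step 2: y^k = 2.6, reduced costs: (7.4, 0.0)
  x^k = (0.0, 0.0), subgradient = b - a^T x = 13.0
  y^{k+1} = 2.6 + 0.2*13.0 = 5.2
Step 3: y^k = 5.2, reduced costs: (4.8, -13.0)
  x^k = (0.0, 8.0), subgradient = b - a^T x = -27.0
  y^{k+1} = 5.2 + 0.2*-27.0 = -0.2
Step 4: y^k = -0.2, reduced costs: (10.2, 14.0)
  x^k = (0.0, 0.0), subgradient = b - a^T x = 13.0
  y^{k+1} = -0.2 + 0.2*13.0 = 2.4
Dual objective at y_4 = 2.4: reduced costs (7.6, 1.0), box minimizer x = (0.0, 0.0)
g(y_4) = b*y + (c1 - a1*y)*x1 + (c2 - a2*y)*x2 = 13*2.4 + 7.6*0.0 + 1.0*0.0 = 31.2 + 0.0 + 0.0 = 31.2


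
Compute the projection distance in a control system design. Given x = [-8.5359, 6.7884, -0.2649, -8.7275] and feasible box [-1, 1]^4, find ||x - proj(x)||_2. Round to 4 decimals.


Project each component onto [-1, 1].
clip(-8.5359) = -1.0, clip(6.7884) = 1.0, clip(-0.2649) = -0.2649, clip(-8.7275) = -1.0
Projection = [-1.0, 1.0, -0.2649, -1.0]
Squared diffs: [56.7898, 33.5056, 0.0, 59.7143]
Distance = sqrt(150.0097) = 12.2478


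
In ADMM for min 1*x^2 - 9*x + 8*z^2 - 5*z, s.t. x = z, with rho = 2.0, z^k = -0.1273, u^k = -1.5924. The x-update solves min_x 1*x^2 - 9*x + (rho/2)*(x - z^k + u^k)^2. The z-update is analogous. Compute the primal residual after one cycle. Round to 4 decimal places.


ADMM iteration with rho = 2.0, z^k = -0.1273, u^k = -1.5924
Step 1: x-update.
Minimize 1*x^2 - 9*x + (2.0/2)*(x + 0.1273 - 1.5924)^2
FOC: (2*1 + 2.0)*x = 9 + 2.0*(-0.1273 + 1.5924)
x^{k+1} = 2.9826
Step 2: z-update.
Minimize 8*z^2 - 5*z + (2.0/2)*(2.9826 - z - 1.5924)^2
FOC: (2*8 + 2.0)*z = 5 + 2.0*(2.9826 - 1.5924)
z^{k+1} = 0.4322
Step 3: u-update.
u^{k+1} = -1.5924 + 2.9826 - 0.4322 = 0.9579
Step 4: Primal residual = |2.9826 - 0.4322| = 2.5503


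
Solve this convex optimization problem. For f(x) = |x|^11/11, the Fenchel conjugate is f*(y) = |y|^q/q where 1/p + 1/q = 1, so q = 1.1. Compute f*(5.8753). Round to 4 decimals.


The conjugate exponent q satisfies 1/p + 1/q = 1.
p = 11, so q = 11/(11 - 1) = 1.1
|y|^q = 5.8753^1.1 = 7.0135
f*(5.8753) = 7.0135 / 1.1 = 6.3759


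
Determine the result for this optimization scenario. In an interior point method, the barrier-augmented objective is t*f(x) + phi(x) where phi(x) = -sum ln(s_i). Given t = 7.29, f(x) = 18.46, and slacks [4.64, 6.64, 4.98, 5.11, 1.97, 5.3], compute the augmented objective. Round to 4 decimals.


Step 1: Compute log-barrier.
ln values: [1.5347, 1.8931, 1.6054, 1.6312, 0.678, 1.6677]
phi = -(1.5347 + 1.8931 + 1.6054 + 1.6312 + 0.678 + 1.6677) = -9.0102
Step 2: Compute augmented objective.
t*f(x) = 7.29*18.46 = 134.5734
Total = 134.5734 - 9.0102 = 125.5632


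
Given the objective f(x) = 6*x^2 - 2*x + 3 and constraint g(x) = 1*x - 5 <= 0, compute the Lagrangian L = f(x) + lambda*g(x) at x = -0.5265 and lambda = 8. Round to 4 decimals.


Step 1: Evaluate f(x).
f(-0.5265) = 6*(-0.5265)^2 - 2*(-0.5265) + 3 = 5.7162
Step 2: Evaluate g(x).
g(-0.5265) = 1*-0.5265 - 5 = -5.5265
Step 3: Compute Lagrangian.
L = 5.7162 + 8*-5.5265 = -38.4958


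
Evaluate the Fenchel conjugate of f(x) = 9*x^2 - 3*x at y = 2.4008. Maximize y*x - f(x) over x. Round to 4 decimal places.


f*(y) = sup_x {y*x - a*x^2 - b*x} = sup_x {(y-b)*x - a*x^2}
FOC: (y - b) - 2a*x = 0 => x* = (y - b)/(2a)
x* = (2.4008 + 3)/(2*9) = 0.3
f*(2.4008) = (y-b)^2/(4a) = (2.4008 + 3)^2/(4*9)
= 29.1686/36 = 0.8102


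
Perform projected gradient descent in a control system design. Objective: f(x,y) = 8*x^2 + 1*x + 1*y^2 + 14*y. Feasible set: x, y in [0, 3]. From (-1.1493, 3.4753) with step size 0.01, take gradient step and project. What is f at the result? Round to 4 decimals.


Step 1: Compute gradient at (-1.1493, 3.4753).
grad_x = 2*8*-1.1493 + 1 = -17.3888
grad_y = 2*1*3.4753 + 14 = 20.9506
Step 2: Gradient step.
x_raw = -1.1493 - 0.01*-17.3888 = -0.9754
y_raw = 3.4753 - 0.01*20.9506 = 3.2658
Step 3: Project onto [0, 3].
x_proj = clip(-0.9754) = 0.0
y_proj = clip(3.2658) = 3.0
Step 4: Evaluate f.
f(0.0, 3.0) = 51.0


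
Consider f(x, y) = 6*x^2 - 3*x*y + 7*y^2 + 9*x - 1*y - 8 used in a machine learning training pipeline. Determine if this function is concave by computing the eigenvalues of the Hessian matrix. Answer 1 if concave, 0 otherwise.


The Hessian of f(x,y) = 6*x^2 - 3*x*y + 7*y^2 + 9*x - 1*y - 8 is:
H = [[12, -3], [-3, 14]]
Trace = 12 + 14 = 26
Determinant = 12*14 - (-3)^2 = 159
Discriminant = (26)^2 - 4*159 = 40.0
Eigenvalues: lambda_1 = 9.8377, lambda_2 = 16.1623
The function is not concave.

0


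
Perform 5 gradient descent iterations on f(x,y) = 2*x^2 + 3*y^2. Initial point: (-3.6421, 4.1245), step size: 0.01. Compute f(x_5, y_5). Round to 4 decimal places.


Gradient descent on f(x,y) = 2*x^2 + 3*y^2.
Starting point: (-3.6421, 4.1245), alpha = 0.01
Step 1: grad_x = 2*2*-3.6421 = -14.5684, grad_y = 2*3*4.1245 = 24.747
  x_1 = -3.6421 - 0.01*-14.5684 = -3.4964
  y_1 = 4.1245 - 0.01*24.747 = 3.877
Step 2: grad_x = 2*2*-3.4964 = -13.9857, grad_y = 2*3*3.877 = 23.2622
  x_2 = -3.4964 - 0.01*-13.9857 = -3.3566
  y_2 = 3.877 - 0.01*23.2622 = 3.6444
Step 3: grad_x = 2*2*-3.3566 = -13.4262, grad_y = 2*3*3.6444 = 21.8664
  x_3 = -3.3566 - 0.01*-13.4262 = -3.2223
  y_3 = 3.6444 - 0.01*21.8664 = 3.4257
Step 4: grad_x = 2*2*-3.2223 = -12.8892, grad_y = 2*3*3.4257 = 20.5545
  x_4 = -3.2223 - 0.01*-12.8892 = -3.0934
  y_4 = 3.4257 - 0.01*20.5545 = 3.2202
Step 5: grad_x = 2*2*-3.0934 = -12.3736, grad_y = 2*3*3.2202 = 19.3212
  x_5 = -3.0934 - 0.01*-12.3736 = -2.9697
  y_5 = 3.2202 - 0.01*19.3212 = 3.027
f(-2.9697, 3.027) = 2*(-2.9697)^2 + 3*3.027^2 = 45.1258


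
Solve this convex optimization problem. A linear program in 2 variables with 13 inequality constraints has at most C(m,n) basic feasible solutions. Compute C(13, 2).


Each vertex corresponds to some choice of n active constraints out of m, so the number of vertices is at most C(m, n) = m! / (n!(m-n)!).
m = 13, n = 2
Numerator: 13 * 12
Denominator: 2! = 2
C(13, 2) = 78


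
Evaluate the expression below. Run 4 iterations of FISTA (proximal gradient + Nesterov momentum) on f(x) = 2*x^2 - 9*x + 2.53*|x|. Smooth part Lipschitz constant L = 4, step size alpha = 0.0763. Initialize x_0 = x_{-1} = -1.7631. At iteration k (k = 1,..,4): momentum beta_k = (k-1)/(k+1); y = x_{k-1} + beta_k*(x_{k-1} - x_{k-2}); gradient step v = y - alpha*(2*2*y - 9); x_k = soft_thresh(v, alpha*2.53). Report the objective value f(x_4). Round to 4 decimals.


FISTA on f(x) = 2*x^2 - 9*x + 2.53*|x|
L = 4, alpha = 0.0763
Iteration 1: beta = 0.0, y = -1.7631 + 0.0*(-1.7631 + 1.7631) = -1.7631
  grad(y) = -16.0524, v = y - alpha*grad = -0.5383
  prox(v) = soft_thresh(-0.5383, 0.193) = -0.3453
Iteration 2: beta = 0.3333, y = -0.3453 + 0.3333*(-0.3453 + 1.7631) = 0.1273
  grad(y) = -8.4906, v = y - alpha*grad = 0.7752
  prox(v) = soft_thresh(0.7752, 0.193) = 0.5821
Iteration 3: beta = 0.5, y = 0.5821 + 0.5*(0.5821 + 0.3453) = 1.0458
  grad(y) = -4.8166, v = y - alpha*grad = 1.4134
  prox(v) = soft_thresh(1.4134, 0.193) = 1.2203
Iteration 4: beta = 0.6, y = 1.2203 + 0.6*(1.2203 - 0.5821) = 1.6032
  grad(y) = -2.5871, v = y - alpha*grad = 1.8006
  prox(v) = soft_thresh(1.8006, 0.193) = 1.6076
f(x_4) = 2*1.6076^2 - 9*1.6076 + 2.53*|1.6076| = -5.2324


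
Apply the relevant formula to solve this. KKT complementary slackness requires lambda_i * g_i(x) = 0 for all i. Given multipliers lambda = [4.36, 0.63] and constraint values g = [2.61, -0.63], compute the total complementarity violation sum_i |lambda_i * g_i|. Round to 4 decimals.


KKT complementary slackness check:
lambda_1 * g_1 = 4.36 * 2.61 = 11.3796
lambda_2 * g_2 = 0.63 * -0.63 = -0.3969
Total violation = 11.3796 + 0.3969 = 11.7765


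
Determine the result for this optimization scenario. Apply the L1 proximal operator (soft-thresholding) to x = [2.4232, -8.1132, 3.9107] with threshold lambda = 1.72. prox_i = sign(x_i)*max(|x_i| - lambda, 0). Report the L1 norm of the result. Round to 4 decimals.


Soft-thresholding with lambda = 1.72:
prox(2.4232) = sign(2.4232)*max(|2.4232| - 1.72, 0) = 0.7032
prox(-8.1132) = sign(-8.1132)*max(|-8.1132| - 1.72, 0) = -6.3932
prox(3.9107) = sign(3.9107)*max(|3.9107| - 1.72, 0) = 2.1907
prox(x) = [0.7032, -6.3932, 2.1907]
||prox(x)||_1 = 0.7032 + 6.3932 + 2.1907 = 9.2871


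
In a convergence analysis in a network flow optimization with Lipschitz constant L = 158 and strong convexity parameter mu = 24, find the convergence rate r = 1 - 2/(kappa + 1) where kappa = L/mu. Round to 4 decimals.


Step 1: Compute the condition number.
kappa = L/mu = 158/24 = 6.5833
Step 2: Compute the convergence rate.
r = 1 - 2/(kappa + 1) = 1 - 2*mu/(L + mu) = (L - mu)/(L + mu) = 134/182 = 0.7363


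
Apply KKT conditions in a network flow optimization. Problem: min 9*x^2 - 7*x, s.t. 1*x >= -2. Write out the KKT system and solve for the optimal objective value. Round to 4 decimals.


Step 1: Try lambda = 0 (constraint inactive).
Stationarity: 2*9*x - 7 = 0
x* = 7/(2*9) = 7/18 = 0.3889 (rounded; the exact value 7/18 is used below)
Check constraint: 1*0.3889 = 0.3889 >= -2 -- satisfied.
Step 2: Compute optimal value.
f(x*) = 9*(7/18)^2 - 7*(7/18) = -1.3611


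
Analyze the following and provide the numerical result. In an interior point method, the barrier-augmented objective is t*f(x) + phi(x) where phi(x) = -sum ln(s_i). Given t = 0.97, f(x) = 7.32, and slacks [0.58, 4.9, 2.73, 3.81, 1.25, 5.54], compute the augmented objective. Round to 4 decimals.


Step 1: Compute log-barrier.
ln values: [-0.5447, 1.5892, 1.0043, 1.3376, 0.2231, 1.712]
phi = -(-0.5447 + 1.5892 + 1.0043 + 1.3376 + 0.2231 + 1.712) = -5.3216
Step 2: Compute augmented objective.
t*f(x) = 0.97*7.32 = 7.1004
Total = 7.1004 - 5.3216 = 1.7788


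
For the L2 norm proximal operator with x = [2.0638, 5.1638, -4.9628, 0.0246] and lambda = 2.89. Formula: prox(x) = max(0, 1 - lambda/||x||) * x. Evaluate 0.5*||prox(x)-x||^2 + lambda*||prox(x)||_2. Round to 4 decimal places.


Step 1: Compute ||x||.
||x|| = 7.4535
Step 2: Compute scaling factor.
scale = max(0, 1 - 2.89/7.4535) = 0.6123
Step 3: prox(x) = [1.2636, 3.1616, -3.0385, 0.0151]
||prox(x)|| = 4.5635
Step 4: Proximal objective.
0.5*||prox-x||^2 = 4.1761
lambda*||prox|| = 13.1885
Total = 17.3645


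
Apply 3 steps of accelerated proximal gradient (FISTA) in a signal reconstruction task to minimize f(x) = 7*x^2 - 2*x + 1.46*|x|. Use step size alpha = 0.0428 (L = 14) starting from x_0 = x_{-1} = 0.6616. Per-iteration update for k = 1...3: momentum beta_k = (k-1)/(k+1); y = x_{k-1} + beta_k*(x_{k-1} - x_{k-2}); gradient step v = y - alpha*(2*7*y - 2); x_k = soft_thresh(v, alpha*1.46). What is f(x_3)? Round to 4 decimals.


FISTA on f(x) = 7*x^2 - 2*x + 1.46*|x|
L = 14, alpha = 0.0428
Iteration 1: beta = 0.0, y = 0.6616 + 0.0*(0.6616 - 0.6616) = 0.6616
  grad(y) = 7.2624, v = y - alpha*grad = 0.3508
  prox(v) = soft_thresh(0.3508, 0.0625) = 0.2883
Iteration 2: beta = 0.3333, y = 0.2883 + 0.3333*(0.2883 - 0.6616) = 0.1638
  grad(y) = 0.2938, v = y - alpha*grad = 0.1513
  prox(v) = soft_thresh(0.1513, 0.0625) = 0.0888
Iteration 3: beta = 0.5, y = 0.0888 + 0.5*(0.0888 - 0.2883) = -0.011
  grad(y) = -2.1536, v = y - alpha*grad = 0.0812
  prox(v) = soft_thresh(0.0812, 0.0625) = 0.0187
f(x_3) = 7*0.0187^2 - 2*0.0187 + 1.46*|0.0187| = -0.0077


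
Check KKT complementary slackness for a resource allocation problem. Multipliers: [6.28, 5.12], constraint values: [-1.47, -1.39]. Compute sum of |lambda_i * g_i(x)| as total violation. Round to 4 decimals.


KKT complementary slackness check:
lambda_1 * g_1 = 6.28 * -1.47 = -9.2316
lambda_2 * g_2 = 5.12 * -1.39 = -7.1168
Total violation = 9.2316 + 7.1168 = 16.3484


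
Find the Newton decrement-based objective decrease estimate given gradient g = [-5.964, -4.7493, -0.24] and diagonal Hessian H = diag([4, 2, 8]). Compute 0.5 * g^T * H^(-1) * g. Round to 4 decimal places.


Step 1: H is diagonal, so H^(-1) * g = [-1.491, -2.3747, -0.03].
Step 2: g^T H^(-1) g = sum_i g_i^2 / H_ii
  = (-5.964)^2/4 + (-4.7493)^2/2 + (-0.24)^2/8
  = 8.8923 + 11.2779 + 0.0072 = 20.1774
Step 3: Objective decrease = 0.5 * g^T H^(-1) g = 10.0887


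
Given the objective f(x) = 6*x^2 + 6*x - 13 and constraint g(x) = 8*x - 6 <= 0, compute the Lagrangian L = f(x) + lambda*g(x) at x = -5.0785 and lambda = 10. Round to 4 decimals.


Step 1: Evaluate f(x).
f(-5.0785) = 6*(-5.0785)^2 + 6*(-5.0785) - 13 = 111.276
Step 2: Evaluate g(x).
g(-5.0785) = 8*-5.0785 - 6 = -46.628
Step 3: Compute Lagrangian.
L = 111.276 + 10*-46.628 = -355.004


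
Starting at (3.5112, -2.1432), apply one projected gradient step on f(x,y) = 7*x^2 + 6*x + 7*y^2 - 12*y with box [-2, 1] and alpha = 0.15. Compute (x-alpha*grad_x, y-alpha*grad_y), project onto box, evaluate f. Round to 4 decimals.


Step 1: Compute gradient at (3.5112, -2.1432).
grad_x = 2*7*3.5112 + 6 = 55.1568
grad_y = 2*7*-2.1432 - 12 = -42.0048
Step 2: Gradient step.
x_raw = 3.5112 - 0.15*55.1568 = -4.7623
y_raw = -2.1432 - 0.15*-42.0048 = 4.1575
Step 3: Project onto [-2, 1].
x_proj = clip(-4.7623) = -2.0
y_proj = clip(4.1575) = 1.0
Step 4: Evaluate f.
f(-2.0, 1.0) = 11.0


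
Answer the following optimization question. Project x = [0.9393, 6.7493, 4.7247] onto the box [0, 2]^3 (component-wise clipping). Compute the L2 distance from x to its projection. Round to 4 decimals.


Project each component onto [0, 2].
clip(0.9393) = 0.9393, clip(6.7493) = 2.0, clip(4.7247) = 2.0
Projection = [0.9393, 2.0, 2.0]
Squared diffs: [0.0, 22.5559, 7.424]
Distance = sqrt(29.9799) = 5.4754


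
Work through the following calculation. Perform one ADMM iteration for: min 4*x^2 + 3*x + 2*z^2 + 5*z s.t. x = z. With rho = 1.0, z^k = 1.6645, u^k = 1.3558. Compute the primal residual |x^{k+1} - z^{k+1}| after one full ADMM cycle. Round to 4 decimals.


ADMM iteration with rho = 1.0, z^k = 1.6645, u^k = 1.3558
Step 1: x-update.
Minimize 4*x^2 + 3*x + (1.0/2)*(x - 1.6645 + 1.3558)^2
FOC: (2*4 + 1.0)*x = -3 + 1.0*(1.6645 - 1.3558)
x^{k+1} = -0.299
Step 2: z-update.
Minimize 2*z^2 + 5*z + (1.0/2)*(-0.299 - z + 1.3558)^2
FOC: (2*2 + 1.0)*z = -5 + 1.0*(-0.299 + 1.3558)
z^{k+1} = -0.7886
Step 3: u-update.
u^{k+1} = 1.3558 - 0.299 + 0.7886 = 1.8454
Step 4: Primal residual = |-0.299 + 0.7886| = 0.4896


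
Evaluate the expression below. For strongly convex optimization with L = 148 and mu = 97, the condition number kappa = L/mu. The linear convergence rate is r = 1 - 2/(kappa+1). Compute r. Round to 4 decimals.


Step 1: Compute the condition number.
kappa = L/mu = 148/97 = 1.5258
Step 2: Compute the convergence rate.
r = 1 - 2/(kappa + 1) = 1 - 2*mu/(L + mu) = (L - mu)/(L + mu) = 51/245 = 0.2082


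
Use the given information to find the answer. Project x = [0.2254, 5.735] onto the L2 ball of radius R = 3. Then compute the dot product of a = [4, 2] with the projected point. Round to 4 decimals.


Step 1: Compute ||x|| (intermediates to 6 decimals).
||x|| = sqrt(0.2254^2 + 5.735^2) = 5.739428
Step 2: Project.
Since ||x|| > R, scale = R/||x|| = 3/5.739428 = 0.5227, proj(x) = scale * x
proj(x) = [0.117817, 2.997685]
Step 3: Dot product.
a^T * proj(x) = 4*0.117817 + 2*2.997685 = 6.4666


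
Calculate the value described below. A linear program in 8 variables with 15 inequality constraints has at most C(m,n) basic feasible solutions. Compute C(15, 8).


Each vertex corresponds to some choice of n active constraints out of m, so the number of vertices is at most C(m, n) = m! / (n!(m-n)!).
m = 15, n = 8
Numerator: 15 * 14 * 13 * 12 * 11 * 10 * 9 * 8
Denominator: 8! = 40320
C(15, 8) = 6435


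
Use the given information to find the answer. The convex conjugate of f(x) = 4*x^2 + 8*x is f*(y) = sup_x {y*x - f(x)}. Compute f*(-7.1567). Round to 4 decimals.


f*(y) = sup_x {y*x - a*x^2 - b*x} = sup_x {(y-b)*x - a*x^2}
FOC: (y - b) - 2a*x = 0 => x* = (y - b)/(2a)
x* = (-7.1567 - 8)/(2*4) = -1.8946
f*(-7.1567) = (y-b)^2/(4a) = (-7.1567 - 8)^2/(4*4)
= 229.7256/16 = 14.3578


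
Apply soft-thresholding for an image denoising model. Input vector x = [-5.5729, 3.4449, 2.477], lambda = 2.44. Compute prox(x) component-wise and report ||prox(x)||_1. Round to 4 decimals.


Soft-thresholding with lambda = 2.44:
prox(-5.5729) = sign(-5.5729)*max(|-5.5729| - 2.44, 0) = -3.1329
prox(3.4449) = sign(3.4449)*max(|3.4449| - 2.44, 0) = 1.0049
prox(2.477) = sign(2.477)*max(|2.477| - 2.44, 0) = 0.037
prox(x) = [-3.1329, 1.0049, 0.037]
||prox(x)||_1 = 3.1329 + 1.0049 + 0.037 = 4.1748


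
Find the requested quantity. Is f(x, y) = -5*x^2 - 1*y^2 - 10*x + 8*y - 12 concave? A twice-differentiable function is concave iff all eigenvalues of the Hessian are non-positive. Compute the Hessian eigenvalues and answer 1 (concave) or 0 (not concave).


The Hessian of f(x,y) = -5*x^2 - 1*y^2 - 10*x + 8*y - 12 is:
H = [[-10, 0], [0, -2]]
Trace = -10 - 2 = -12
Determinant = -10*-2 - (0)^2 = 20
Discriminant = (-12)^2 - 4*20 = 64.0
Eigenvalues: lambda_1 = -10.0, lambda_2 = -2.0
The function is concave.

1


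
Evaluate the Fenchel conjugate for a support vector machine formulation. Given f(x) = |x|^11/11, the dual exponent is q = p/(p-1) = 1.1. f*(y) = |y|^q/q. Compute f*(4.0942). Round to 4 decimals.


The conjugate exponent q satisfies 1/p + 1/q = 1.
p = 11, so q = 11/(11 - 1) = 1.1
|y|^q = 4.0942^1.1 = 4.714
f*(4.0942) = 4.714 / 1.1 = 4.2854


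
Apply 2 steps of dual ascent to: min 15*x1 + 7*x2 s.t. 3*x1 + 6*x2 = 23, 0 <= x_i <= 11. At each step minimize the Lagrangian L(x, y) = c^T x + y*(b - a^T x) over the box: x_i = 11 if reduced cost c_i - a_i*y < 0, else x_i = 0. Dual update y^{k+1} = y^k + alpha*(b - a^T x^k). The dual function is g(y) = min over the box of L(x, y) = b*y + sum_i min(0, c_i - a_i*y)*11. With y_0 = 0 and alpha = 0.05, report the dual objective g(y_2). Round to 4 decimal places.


Dual ascent for LP: min 15*x1 + 7*x2, 3*x1 + 6*x2 = 23, 0 <= x_i <= 11
Step 1: y^k = 0.0, reduced costs: (15.0, 7.0)
  x^k = (0.0, 0.0), subgradient = b - a^T x = 23.0
  y^{k+1} = 0.0 + 0.05*23.0 = 1.15
Step 2: y^k = 1.15, reduced costs: (11.55, 0.1)
  x^k = (0.0, 0.0), subgradient = b - a^T x = 23.0
  y^{k+1} = 1.15 + 0.05*23.0 = 2.3
Dual objective at y_2 = 2.3: reduced costs (8.1, -6.8), box minimizer x = (0.0, 11.0)
g(y_2) = b*y + (c1 - a1*y)*x1 + (c2 - a2*y)*x2 = 23*2.3 + 8.1*0.0 + (-6.8)*11.0 = 52.9 + 0.0 - 74.8 = -21.9


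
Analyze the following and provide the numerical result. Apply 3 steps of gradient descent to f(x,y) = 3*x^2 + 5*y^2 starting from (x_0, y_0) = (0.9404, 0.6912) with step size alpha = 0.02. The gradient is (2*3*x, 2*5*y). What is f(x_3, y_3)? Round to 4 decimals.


Gradient descent on f(x,y) = 3*x^2 + 5*y^2.
Starting point: (0.9404, 0.6912), alpha = 0.02
Step 1: grad_x = 2*3*0.9404 = 5.6424, grad_y = 2*5*0.6912 = 6.912
  x_1 = 0.9404 - 0.02*5.6424 = 0.8276
  y_1 = 0.6912 - 0.02*6.912 = 0.553
Step 2: grad_x = 2*3*0.8276 = 4.9653, grad_y = 2*5*0.553 = 5.5296
  x_2 = 0.8276 - 0.02*4.9653 = 0.7282
  y_2 = 0.553 - 0.02*5.5296 = 0.4424
Step 3: grad_x = 2*3*0.7282 = 4.3695, grad_y = 2*5*0.4424 = 4.4237
  x_3 = 0.7282 - 0.02*4.3695 = 0.6409
  y_3 = 0.4424 - 0.02*4.4237 = 0.3539
f(0.6409, 0.3539) = 3*0.6409^2 + 5*0.3539^2 = 1.8583


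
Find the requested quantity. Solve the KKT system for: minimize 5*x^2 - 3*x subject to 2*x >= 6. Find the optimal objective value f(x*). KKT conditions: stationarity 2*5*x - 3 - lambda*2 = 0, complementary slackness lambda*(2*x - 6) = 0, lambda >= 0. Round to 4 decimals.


Step 1: Try lambda = 0 (constraint inactive).
x_unc = 3/(2*5) = 0.3
Check: 2*0.3 = 0.6 < 6 -- violated!
Step 2: Constraint must be active: 2*x = 6
x* = 6/2 = 3.0
lambda = (2*5*3.0 - 3)/2 = 13.5
Step 3: Compute optimal value.
f(x*) = 5*3.0^2 - 3*3.0 = 36.0


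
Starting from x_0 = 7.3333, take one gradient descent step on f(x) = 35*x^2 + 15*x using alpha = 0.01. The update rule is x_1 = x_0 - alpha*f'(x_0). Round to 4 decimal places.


We compute the gradient at x_0 and apply the update.
f'(x) = 70*x + 15
f'(7.3333) = 70*7.3333 + 15 = 528.331
x_1 = 7.3333 - 0.01*528.331 = 2.05


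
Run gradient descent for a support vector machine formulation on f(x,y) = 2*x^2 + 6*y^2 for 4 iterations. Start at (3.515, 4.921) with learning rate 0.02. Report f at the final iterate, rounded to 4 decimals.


Gradient descent on f(x,y) = 2*x^2 + 6*y^2.
Starting point: (3.515, 4.921), alpha = 0.02
Step 1: grad_x = 2*2*3.515 = 14.06, grad_y = 2*6*4.921 = 59.052
  x_1 = 3.515 - 0.02*14.06 = 3.2338
  y_1 = 4.921 - 0.02*59.052 = 3.74
Step 2: grad_x = 2*2*3.2338 = 12.9352, grad_y = 2*6*3.74 = 44.8795
  x_2 = 3.2338 - 0.02*12.9352 = 2.9751
  y_2 = 3.74 - 0.02*44.8795 = 2.8424
Step 3: grad_x = 2*2*2.9751 = 11.9004, grad_y = 2*6*2.8424 = 34.1084
  x_3 = 2.9751 - 0.02*11.9004 = 2.7371
  y_3 = 2.8424 - 0.02*34.1084 = 2.1602
Step 4: grad_x = 2*2*2.7371 = 10.9484, grad_y = 2*6*2.1602 = 25.9224
  x_4 = 2.7371 - 0.02*10.9484 = 2.5181
  y_4 = 2.1602 - 0.02*25.9224 = 1.6418
f(2.5181, 1.6418) = 2*2.5181^2 + 6*1.6418^2 = 28.854


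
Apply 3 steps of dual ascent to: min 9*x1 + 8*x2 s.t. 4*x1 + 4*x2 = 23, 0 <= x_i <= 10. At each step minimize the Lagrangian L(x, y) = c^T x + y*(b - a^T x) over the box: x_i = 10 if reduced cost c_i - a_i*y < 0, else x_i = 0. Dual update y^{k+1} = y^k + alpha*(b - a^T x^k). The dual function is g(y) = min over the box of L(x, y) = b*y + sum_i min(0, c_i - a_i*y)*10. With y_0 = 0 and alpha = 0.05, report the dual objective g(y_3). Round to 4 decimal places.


Dual ascent for LP: min 9*x1 + 8*x2, 4*x1 + 4*x2 = 23, 0 <= x_i <= 10
Step 1: y^k = 0.0, reduced costs: (9.0, 8.0)
  x^k = (0.0, 0.0), subgradient = b - a^T x = 23.0
  y^{k+1} = 0.0 + 0.05*23.0 = 1.15
Step 2: y^k = 1.15, reduced costs: (4.4, 3.4)
  x^k = (0.0, 0.0), subgradient = b - a^T x = 23.0
  y^{k+1} = 1.15 + 0.05*23.0 = 2.3
Step 3: y^k = 2.3, reduced costs: (-0.2, -1.2)
  x^k = (10.0, 10.0), subgradient = b - a^T x = -57.0
  y^{k+1} = 2.3 + 0.05*-57.0 = -0.55
Dual objective at y_3 = -0.55: reduced costs (11.2, 10.2), box minimizer x = (0.0, 0.0)
g(y_3) = b*y + (c1 - a1*y)*x1 + (c2 - a2*y)*x2 = 23*(-0.55) + 11.2*0.0 + 10.2*0.0 = -12.65 + 0.0 + 0.0 = -12.65


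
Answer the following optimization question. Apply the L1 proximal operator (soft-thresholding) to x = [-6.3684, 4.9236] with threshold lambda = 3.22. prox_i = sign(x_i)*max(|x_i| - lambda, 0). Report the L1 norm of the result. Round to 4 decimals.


Soft-thresholding with lambda = 3.22:
prox(-6.3684) = sign(-6.3684)*max(|-6.3684| - 3.22, 0) = -3.1484
prox(4.9236) = sign(4.9236)*max(|4.9236| - 3.22, 0) = 1.7036
prox(x) = [-3.1484, 1.7036]
||prox(x)||_1 = 3.1484 + 1.7036 = 4.852


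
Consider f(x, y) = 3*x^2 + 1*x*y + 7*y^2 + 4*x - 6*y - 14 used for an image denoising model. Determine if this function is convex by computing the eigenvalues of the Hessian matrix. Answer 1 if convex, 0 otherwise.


The Hessian of f(x,y) = 3*x^2 + 1*x*y + 7*y^2 + 4*x - 6*y - 14 is:
H = [[6, 1], [1, 14]]
Trace = 6 + 14 = 20
Determinant = 6*14 - (1)^2 = 83
Discriminant = (20)^2 - 4*83 = 68.0
Eigenvalues: lambda_1 = 5.8769, lambda_2 = 14.1231
The function is convex.

1


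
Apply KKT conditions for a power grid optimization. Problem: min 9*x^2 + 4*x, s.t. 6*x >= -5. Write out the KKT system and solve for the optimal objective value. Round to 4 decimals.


Step 1: Try lambda = 0 (constraint inactive).
Stationarity: 2*9*x + 4 = 0
x* = -4/(2*9) = -2/9 = -0.2222 (rounded; the exact value -2/9 is used below)
Check constraint: 6*-0.2222 = -1.3332 >= -5 -- satisfied.
Step 2: Compute optimal value.
f(x*) = 9*(-2/9)^2 + 4*(-2/9) = -0.4444


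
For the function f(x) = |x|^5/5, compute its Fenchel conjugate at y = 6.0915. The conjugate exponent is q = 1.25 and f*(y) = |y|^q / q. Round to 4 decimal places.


The conjugate exponent q satisfies 1/p + 1/q = 1.
p = 5, so q = 5/(5 - 1) = 1.25
|y|^q = 6.0915^1.25 = 9.5699
f*(6.0915) = 9.5699 / 1.25 = 7.6559


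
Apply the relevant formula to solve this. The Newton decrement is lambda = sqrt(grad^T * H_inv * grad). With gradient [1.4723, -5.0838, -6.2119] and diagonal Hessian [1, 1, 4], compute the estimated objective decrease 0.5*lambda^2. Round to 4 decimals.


Step 1: H is diagonal, so H^(-1) * g = [1.4723, -5.0838, -1.553].
Step 2: g^T H^(-1) g = sum_i g_i^2 / H_ii
  = (1.4723)^2/1 + (-5.0838)^2/1 + (-6.2119)^2/4
  = 2.1677 + 25.845 + 9.6469 = 37.6596
Step 3: Objective decrease = 0.5 * g^T H^(-1) g = 18.8298


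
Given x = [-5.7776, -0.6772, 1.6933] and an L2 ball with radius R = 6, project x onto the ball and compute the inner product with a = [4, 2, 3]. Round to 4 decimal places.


Step 1: Compute ||x|| (intermediates to 6 decimals).
||x|| = sqrt((-5.7776)^2 + (-0.6772)^2 + 1.6933^2) = 6.058591
Step 2: Project.
Since ||x|| > R, scale = R/||x|| = 6/6.058591 = 0.990329, proj(x) = scale * x
proj(x) = [-5.721725, -0.670651, 1.676924]
Step 3: Dot product.
a^T * proj(x) = 4*(-5.721725) + 2*(-0.670651) + 3*1.676924 = -19.1974


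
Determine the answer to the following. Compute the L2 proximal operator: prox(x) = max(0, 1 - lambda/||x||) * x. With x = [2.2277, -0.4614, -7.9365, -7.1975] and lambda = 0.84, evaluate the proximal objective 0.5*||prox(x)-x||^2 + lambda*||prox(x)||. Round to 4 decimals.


Step 1: Compute ||x||.
||x|| = 10.953
Step 2: Compute scaling factor.
scale = max(0, 1 - 0.84/10.953) = 0.9233
Step 3: prox(x) = [2.0569, -0.426, -7.3278, -6.6455]
||prox(x)|| = 10.113
Step 4: Proximal objective.
0.5*||prox-x||^2 = 0.3528
lambda*||prox|| = 8.4949
Total = 8.8477


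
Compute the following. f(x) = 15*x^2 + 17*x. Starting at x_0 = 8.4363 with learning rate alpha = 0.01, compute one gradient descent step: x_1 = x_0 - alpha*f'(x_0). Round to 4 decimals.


We compute the gradient at x_0 and apply the update.
f'(x) = 30*x + 17
f'(8.4363) = 30*8.4363 + 17 = 270.089
x_1 = 8.4363 - 0.01*270.089 = 5.7354


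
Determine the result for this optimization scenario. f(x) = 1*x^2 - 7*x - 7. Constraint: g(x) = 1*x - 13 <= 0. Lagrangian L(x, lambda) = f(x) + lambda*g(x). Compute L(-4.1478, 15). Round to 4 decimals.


Step 1: Evaluate f(x).
f(-4.1478) = 1*(-4.1478)^2 - 7*(-4.1478) - 7 = 39.2388
Step 2: Evaluate g(x).
g(-4.1478) = 1*-4.1478 - 13 = -17.1478
Step 3: Compute Lagrangian.
L = 39.2388 + 15*-17.1478 = -217.9782


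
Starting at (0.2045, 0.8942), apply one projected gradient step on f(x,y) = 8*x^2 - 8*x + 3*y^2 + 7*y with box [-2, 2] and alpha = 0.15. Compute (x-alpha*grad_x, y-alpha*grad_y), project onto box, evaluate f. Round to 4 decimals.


Step 1: Compute gradient at (0.2045, 0.8942).
grad_x = 2*8*0.2045 - 8 = -4.728
grad_y = 2*3*0.8942 + 7 = 12.3652
Step 2: Gradient step.
x_raw = 0.2045 - 0.15*-4.728 = 0.9137
y_raw = 0.8942 - 0.15*12.3652 = -0.9606
Step 3: Project onto [-2, 2].
x_proj = clip(0.9137) = 0.9137
y_proj = clip(-0.9606) = -0.9606
Step 4: Evaluate f.
f(0.9137, -0.9606) = -4.5867


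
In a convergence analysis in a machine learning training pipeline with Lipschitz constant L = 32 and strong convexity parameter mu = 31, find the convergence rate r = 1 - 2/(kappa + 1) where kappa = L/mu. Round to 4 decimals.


Step 1: Compute the condition number.
kappa = L/mu = 32/31 = 1.0323
Step 2: Compute the convergence rate.
r = 1 - 2/(kappa + 1) = 1 - 2*mu/(L + mu) = (L - mu)/(L + mu) = 1/63 = 0.0159
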